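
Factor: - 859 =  - 859^1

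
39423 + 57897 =97320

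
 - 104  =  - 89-15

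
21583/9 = 2398 + 1/9 = 2398.11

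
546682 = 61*8962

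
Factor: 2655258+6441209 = 9096467 = 1249^1*7283^1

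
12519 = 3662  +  8857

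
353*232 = 81896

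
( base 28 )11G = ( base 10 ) 828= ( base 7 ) 2262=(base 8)1474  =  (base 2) 1100111100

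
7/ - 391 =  - 1 + 384/391  =  - 0.02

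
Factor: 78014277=3^2*11^1 * 788023^1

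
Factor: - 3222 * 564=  - 2^3*3^3*47^1*179^1 = -1817208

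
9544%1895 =69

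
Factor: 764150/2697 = 2^1 * 3^ ( -1)*5^2*17^1 = 850/3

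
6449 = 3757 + 2692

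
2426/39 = 62 + 8/39=62.21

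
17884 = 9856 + 8028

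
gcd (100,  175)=25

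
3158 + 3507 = 6665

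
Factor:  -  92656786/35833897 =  - 2^1*11^( - 1)*59^1*1277^( - 1 )*2551^( - 1)*785227^1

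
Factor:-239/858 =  - 2^( - 1 )*3^( - 1 ) * 11^( - 1 ) * 13^( - 1)*239^1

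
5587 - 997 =4590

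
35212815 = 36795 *957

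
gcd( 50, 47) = 1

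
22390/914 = 11195/457 = 24.50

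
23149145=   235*98507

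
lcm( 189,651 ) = 5859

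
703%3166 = 703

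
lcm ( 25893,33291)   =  233037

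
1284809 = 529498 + 755311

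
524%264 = 260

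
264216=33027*8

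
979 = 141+838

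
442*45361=20049562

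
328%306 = 22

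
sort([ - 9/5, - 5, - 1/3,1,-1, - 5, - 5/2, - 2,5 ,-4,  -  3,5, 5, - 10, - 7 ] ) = [ - 10, - 7,-5, - 5, - 4, - 3, - 5/2, - 2, - 9/5, - 1, - 1/3,1, 5,5,5 ] 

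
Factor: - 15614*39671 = -2^1*37^1*211^1*39671^1 = -619422994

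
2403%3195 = 2403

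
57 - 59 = -2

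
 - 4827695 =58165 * (-83) 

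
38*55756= 2118728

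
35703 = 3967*9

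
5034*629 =3166386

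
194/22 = 97/11 = 8.82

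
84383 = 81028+3355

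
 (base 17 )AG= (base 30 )66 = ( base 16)BA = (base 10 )186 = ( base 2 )10111010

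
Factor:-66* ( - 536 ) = 2^4*3^1 *11^1 * 67^1  =  35376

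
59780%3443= 1249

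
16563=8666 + 7897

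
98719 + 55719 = 154438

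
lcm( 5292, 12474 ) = 174636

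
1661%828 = 5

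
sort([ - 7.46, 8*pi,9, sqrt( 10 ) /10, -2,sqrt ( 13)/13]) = [-7.46, - 2,sqrt( 13 )/13,sqrt( 10 ) /10,9,8*pi]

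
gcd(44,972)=4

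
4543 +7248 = 11791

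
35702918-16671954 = 19030964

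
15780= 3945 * 4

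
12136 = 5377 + 6759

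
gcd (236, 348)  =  4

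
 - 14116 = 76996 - 91112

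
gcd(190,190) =190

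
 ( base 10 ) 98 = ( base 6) 242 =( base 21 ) 4E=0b1100010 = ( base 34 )2u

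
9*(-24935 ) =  - 224415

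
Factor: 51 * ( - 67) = -3^1*17^1 *67^1  =  - 3417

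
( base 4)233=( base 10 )47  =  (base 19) 29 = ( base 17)2d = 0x2f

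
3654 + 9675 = 13329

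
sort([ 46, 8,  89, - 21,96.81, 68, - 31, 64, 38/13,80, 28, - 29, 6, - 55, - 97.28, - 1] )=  [ - 97.28,-55,-31, - 29, - 21,-1 , 38/13,6,  8, 28,46, 64,  68, 80, 89, 96.81]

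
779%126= 23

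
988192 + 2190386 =3178578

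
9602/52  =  184  +  17/26 = 184.65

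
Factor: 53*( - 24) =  - 2^3*3^1 * 53^1 =- 1272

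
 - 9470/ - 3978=2 + 757/1989 = 2.38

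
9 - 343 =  - 334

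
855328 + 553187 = 1408515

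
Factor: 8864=2^5 * 277^1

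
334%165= 4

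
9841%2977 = 910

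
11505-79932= - 68427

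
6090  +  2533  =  8623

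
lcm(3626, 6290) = 308210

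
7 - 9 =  - 2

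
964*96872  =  93384608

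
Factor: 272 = 2^4*17^1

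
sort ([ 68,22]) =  [22,68] 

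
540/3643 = 540/3643 =0.15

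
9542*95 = 906490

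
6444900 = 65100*99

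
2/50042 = 1/25021 = 0.00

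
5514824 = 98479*56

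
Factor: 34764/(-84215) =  - 2^2 * 3^1*5^( - 1)*2897^1 * 16843^(-1) 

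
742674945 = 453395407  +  289279538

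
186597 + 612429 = 799026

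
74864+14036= 88900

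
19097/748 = 19097/748=25.53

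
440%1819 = 440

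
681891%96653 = 5320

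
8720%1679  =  325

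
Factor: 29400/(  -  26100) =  - 98/87 = -2^1 * 3^( - 1)*7^2*29^ (  -  1) 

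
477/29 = 16 + 13/29 = 16.45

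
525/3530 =105/706=0.15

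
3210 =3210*1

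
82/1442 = 41/721 = 0.06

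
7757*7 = 54299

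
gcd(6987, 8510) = 1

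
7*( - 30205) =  - 211435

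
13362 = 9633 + 3729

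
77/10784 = 77/10784 = 0.01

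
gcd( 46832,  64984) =8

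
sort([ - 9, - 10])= [ - 10,-9 ] 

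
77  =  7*11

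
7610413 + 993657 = 8604070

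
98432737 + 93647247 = 192079984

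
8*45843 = 366744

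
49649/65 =763 + 54/65 =763.83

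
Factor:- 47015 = - 5^1*9403^1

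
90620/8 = 22655/2 = 11327.50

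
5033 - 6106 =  - 1073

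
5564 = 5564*1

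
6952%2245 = 217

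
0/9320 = 0 =0.00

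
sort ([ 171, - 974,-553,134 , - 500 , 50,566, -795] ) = [ - 974, -795, - 553, - 500, 50, 134,171, 566] 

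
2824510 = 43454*65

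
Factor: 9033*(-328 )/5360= -370353/670= - 2^( - 1)*3^1*5^( - 1)*41^1*67^( - 1)*3011^1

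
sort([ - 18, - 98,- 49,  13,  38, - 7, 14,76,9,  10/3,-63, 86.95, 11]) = [ -98, - 63, - 49, - 18, -7,  10/3,9 , 11, 13,14,38, 76,86.95] 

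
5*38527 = 192635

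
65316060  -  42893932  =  22422128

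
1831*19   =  34789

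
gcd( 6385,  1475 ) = 5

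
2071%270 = 181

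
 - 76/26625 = -1 + 26549/26625  =  - 0.00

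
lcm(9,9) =9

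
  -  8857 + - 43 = -8900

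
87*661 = 57507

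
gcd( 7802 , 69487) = 1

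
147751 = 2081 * 71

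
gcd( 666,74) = 74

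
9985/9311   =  9985/9311  =  1.07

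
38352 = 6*6392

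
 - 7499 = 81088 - 88587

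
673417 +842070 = 1515487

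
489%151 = 36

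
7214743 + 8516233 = 15730976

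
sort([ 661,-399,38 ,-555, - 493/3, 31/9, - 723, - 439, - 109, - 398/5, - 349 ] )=[ - 723, - 555, - 439,-399 ,-349, - 493/3,  -  109, - 398/5,  31/9,38,661 ]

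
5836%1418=164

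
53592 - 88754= - 35162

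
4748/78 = 2374/39 = 60.87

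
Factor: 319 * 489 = 155991=3^1*11^1*29^1*163^1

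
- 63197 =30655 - 93852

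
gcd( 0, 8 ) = 8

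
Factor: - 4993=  - 4993^1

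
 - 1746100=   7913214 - 9659314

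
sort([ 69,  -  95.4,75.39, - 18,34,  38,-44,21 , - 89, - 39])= [ - 95.4,-89, - 44, - 39, - 18, 21, 34, 38, 69, 75.39 ]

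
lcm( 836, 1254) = 2508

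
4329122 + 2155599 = 6484721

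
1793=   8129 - 6336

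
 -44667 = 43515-88182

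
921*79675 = 73380675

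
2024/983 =2024/983 = 2.06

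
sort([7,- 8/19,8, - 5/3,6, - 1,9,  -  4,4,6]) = [ - 4, - 5/3 , - 1  , - 8/19,4, 6,6,7, 8, 9]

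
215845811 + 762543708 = 978389519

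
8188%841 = 619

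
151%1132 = 151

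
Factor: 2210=2^1*5^1*13^1*17^1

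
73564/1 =73564 = 73564.00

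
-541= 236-777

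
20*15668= 313360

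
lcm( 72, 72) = 72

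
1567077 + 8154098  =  9721175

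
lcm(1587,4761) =4761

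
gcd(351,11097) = 27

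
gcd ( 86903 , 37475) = 1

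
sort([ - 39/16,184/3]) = [ - 39/16,184/3]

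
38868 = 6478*6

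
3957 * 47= 185979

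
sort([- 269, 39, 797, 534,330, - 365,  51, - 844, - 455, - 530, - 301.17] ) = [ - 844, - 530, - 455, - 365, - 301.17, - 269, 39,  51,  330,  534, 797]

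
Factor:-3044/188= - 47^( - 1)*761^1 = - 761/47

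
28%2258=28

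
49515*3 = 148545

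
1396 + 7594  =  8990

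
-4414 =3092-7506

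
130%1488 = 130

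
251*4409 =1106659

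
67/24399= 67/24399 = 0.00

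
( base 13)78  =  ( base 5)344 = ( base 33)30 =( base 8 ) 143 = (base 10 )99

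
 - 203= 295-498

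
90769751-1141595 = 89628156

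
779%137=94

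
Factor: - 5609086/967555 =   -  2^1*5^( - 1 )*7^1 * 17^ ( - 1 )*521^1*769^1* 11383^( - 1 )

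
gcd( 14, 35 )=7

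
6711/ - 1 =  - 6711 + 0/1 = -6711.00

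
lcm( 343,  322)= 15778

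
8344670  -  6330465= 2014205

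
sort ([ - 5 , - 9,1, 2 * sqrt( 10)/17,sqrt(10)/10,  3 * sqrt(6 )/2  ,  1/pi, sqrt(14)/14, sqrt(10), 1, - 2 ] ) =[ - 9, - 5, - 2, sqrt ( 14 )/14, sqrt(10) /10, 1/pi,2*sqrt (10) /17,1,1,sqrt(10 ), 3* sqrt(6)/2 ]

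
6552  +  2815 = 9367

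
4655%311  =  301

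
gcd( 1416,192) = 24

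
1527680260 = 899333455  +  628346805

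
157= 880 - 723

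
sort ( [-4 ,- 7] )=[-7, - 4 ]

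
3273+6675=9948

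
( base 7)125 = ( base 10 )68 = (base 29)2a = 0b1000100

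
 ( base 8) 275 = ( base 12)139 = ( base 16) BD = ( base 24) 7L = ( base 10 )189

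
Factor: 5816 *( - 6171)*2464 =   -  88434280704= - 2^8 *3^1 * 7^1 * 11^3*17^1*727^1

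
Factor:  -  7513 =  -11^1*683^1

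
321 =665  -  344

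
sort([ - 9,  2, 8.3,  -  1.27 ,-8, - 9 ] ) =[ - 9, - 9,- 8, - 1.27, 2, 8.3 ] 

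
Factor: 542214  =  2^1  *3^4*3347^1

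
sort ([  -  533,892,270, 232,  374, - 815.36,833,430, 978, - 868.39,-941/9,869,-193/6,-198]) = [-868.39 ,-815.36,  -  533 , - 198, - 941/9 , - 193/6,232,270, 374,430,833 , 869,892,978 ]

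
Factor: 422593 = 109^1*3877^1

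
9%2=1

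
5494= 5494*1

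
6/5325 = 2/1775 = 0.00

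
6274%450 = 424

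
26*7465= 194090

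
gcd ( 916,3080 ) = 4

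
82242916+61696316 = 143939232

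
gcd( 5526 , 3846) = 6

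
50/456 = 25/228= 0.11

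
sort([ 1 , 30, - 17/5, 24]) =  [ - 17/5, 1,  24, 30]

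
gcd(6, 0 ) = 6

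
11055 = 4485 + 6570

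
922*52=47944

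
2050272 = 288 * 7119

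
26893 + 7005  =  33898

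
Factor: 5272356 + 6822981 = 3^1  *  37^1*108967^1 = 12095337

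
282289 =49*5761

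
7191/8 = 898 + 7/8 = 898.88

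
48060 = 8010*6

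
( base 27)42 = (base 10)110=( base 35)35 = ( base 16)6E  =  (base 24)4e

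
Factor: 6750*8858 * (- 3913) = -2^2 * 3^3*5^3 * 7^1 * 13^1*43^2*103^1 = - 233964139500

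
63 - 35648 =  -35585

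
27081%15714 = 11367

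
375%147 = 81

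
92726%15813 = 13661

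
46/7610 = 23/3805 = 0.01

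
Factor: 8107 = 11^2* 67^1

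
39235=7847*5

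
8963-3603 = 5360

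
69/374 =69/374 = 0.18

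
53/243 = 53/243 = 0.22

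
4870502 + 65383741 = 70254243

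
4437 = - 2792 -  - 7229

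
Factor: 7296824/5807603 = 2^3*912103^1*5807603^( - 1 ) 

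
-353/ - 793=353/793= 0.45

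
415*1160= 481400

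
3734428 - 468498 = 3265930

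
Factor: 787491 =3^2*17^1*5147^1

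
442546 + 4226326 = 4668872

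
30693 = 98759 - 68066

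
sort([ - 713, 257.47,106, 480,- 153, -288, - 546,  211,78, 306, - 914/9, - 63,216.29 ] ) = [ - 713,- 546, - 288, - 153,-914/9, - 63, 78,106,211,216.29,257.47, 306,  480]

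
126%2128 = 126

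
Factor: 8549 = 83^1*103^1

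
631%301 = 29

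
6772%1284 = 352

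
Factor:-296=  - 2^3*37^1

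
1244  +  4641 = 5885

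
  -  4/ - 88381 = 4/88381 =0.00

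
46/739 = 46/739 = 0.06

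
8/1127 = 8/1127=0.01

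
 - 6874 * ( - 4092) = 28128408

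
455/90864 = 455/90864 = 0.01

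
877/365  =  877/365 = 2.40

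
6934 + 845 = 7779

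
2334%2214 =120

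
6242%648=410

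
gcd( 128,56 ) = 8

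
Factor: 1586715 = 3^1*5^1*13^1*79^1 * 103^1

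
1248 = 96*13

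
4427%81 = 53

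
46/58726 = 23/29363 = 0.00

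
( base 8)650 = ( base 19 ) 136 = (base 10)424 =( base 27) fj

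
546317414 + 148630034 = 694947448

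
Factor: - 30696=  - 2^3*3^1*1279^1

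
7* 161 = 1127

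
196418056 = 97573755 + 98844301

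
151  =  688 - 537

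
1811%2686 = 1811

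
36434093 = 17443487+18990606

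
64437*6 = 386622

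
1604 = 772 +832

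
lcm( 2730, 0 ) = 0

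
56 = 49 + 7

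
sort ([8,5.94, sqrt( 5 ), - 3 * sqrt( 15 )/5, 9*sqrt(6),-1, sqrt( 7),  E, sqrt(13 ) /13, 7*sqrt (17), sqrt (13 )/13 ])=[ - 3*sqrt(15 )/5,  -  1 , sqrt ( 13)/13,sqrt(13)/13, sqrt( 5), sqrt(7 ),E, 5.94, 8,9* sqrt( 6), 7*sqrt(17) ] 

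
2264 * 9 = 20376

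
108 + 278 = 386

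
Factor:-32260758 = -2^1 * 3^1*5376793^1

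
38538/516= 74 + 59/86 =74.69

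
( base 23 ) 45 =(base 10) 97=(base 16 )61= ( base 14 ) 6D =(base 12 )81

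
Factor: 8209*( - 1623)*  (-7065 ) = 3^3 *5^1*157^1*541^1 * 8209^1= 94128457455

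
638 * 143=91234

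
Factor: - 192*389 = - 2^6*3^1 *389^1 = -  74688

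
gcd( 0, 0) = 0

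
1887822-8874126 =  -6986304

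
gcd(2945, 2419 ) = 1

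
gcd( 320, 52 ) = 4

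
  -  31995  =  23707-55702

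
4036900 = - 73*( - 55300)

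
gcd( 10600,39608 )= 8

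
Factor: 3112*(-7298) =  - 2^4 * 41^1*89^1*389^1 = -22711376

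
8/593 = 8/593= 0.01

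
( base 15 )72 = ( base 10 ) 107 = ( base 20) 57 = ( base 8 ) 153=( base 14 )79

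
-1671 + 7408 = 5737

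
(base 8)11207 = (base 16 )1287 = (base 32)4K7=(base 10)4743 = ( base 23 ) 8m5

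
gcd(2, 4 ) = 2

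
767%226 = 89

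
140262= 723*194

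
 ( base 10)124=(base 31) 40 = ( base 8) 174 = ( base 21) 5J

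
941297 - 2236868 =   -  1295571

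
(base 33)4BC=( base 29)5I4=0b1001001111011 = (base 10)4731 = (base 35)3U6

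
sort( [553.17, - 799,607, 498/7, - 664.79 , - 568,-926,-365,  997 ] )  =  [ -926, - 799, - 664.79, - 568,-365, 498/7,553.17,607, 997] 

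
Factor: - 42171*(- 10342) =436132482 = 2^1*3^1*5171^1 * 14057^1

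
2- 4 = -2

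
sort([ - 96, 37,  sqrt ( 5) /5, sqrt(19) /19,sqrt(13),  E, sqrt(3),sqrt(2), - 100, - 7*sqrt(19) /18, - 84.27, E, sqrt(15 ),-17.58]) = [ - 100, - 96 , - 84.27, - 17.58 ,-7*sqrt(19) /18,  sqrt(19 ) /19,sqrt(5)/5,sqrt( 2 ), sqrt(3),E, E,sqrt(13),sqrt(15),  37]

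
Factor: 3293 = 37^1*89^1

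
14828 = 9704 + 5124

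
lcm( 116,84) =2436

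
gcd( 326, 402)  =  2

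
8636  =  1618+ 7018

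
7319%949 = 676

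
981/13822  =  981/13822= 0.07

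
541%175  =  16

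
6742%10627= 6742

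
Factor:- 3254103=-3^2*547^1*661^1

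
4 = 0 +4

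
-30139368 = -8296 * 3633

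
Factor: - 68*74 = -5032  =  -  2^3*17^1*37^1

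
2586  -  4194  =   - 1608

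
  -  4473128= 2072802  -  6545930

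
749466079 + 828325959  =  1577792038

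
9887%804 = 239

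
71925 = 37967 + 33958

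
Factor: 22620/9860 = 39/17   =  3^1*13^1 *17^(-1 ) 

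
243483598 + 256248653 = 499732251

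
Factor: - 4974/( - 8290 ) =3/5 =3^1*5^(  -  1) 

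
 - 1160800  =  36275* ( - 32)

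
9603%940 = 203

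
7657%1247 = 175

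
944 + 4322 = 5266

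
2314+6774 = 9088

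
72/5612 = 18/1403 = 0.01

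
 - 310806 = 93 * (-3342) 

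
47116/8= 5889+1/2= 5889.50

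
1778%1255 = 523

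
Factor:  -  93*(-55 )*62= 317130 =2^1 *3^1*5^1*11^1*31^2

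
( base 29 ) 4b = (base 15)87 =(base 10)127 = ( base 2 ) 1111111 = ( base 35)3m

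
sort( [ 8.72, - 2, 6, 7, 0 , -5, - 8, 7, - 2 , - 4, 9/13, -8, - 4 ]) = [ - 8, - 8 , - 5, - 4, - 4,  -  2 ,-2, 0, 9/13,6, 7 , 7, 8.72 ] 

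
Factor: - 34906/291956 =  -17453/145978 = - 2^( -1)*7^(-1)*31^1*563^1*10427^(  -  1) 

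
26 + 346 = 372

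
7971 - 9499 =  - 1528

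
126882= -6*( - 21147) 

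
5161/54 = 95+31/54 = 95.57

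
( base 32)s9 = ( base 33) RE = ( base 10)905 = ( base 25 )1B5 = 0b1110001001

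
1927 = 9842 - 7915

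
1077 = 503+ 574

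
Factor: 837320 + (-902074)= - 2^1 * 32377^1 = -64754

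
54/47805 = 18/15935 =0.00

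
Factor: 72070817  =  7^4*13^1*2309^1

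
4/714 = 2/357 = 0.01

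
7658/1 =7658 = 7658.00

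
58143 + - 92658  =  -34515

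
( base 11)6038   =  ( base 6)101055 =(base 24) dmb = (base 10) 8027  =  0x1F5B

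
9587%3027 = 506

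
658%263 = 132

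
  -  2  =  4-6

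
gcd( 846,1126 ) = 2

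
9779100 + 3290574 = 13069674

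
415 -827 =-412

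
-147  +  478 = 331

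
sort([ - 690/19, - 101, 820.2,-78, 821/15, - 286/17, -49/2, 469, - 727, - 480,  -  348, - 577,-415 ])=[  -  727,-577,  -  480, - 415, - 348,  -  101, - 78,-690/19, - 49/2, - 286/17,  821/15,469,820.2] 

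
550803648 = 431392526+119411122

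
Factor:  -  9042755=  - 5^1*41^1*44111^1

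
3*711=2133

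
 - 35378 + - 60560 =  - 95938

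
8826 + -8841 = -15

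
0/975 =0 = 0.00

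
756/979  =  756/979 =0.77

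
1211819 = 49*24731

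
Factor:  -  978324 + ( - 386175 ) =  - 3^3 * 97^1 * 521^1 = - 1364499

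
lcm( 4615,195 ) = 13845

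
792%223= 123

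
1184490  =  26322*45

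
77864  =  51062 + 26802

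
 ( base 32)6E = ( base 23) 8m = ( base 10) 206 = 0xCE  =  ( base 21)9h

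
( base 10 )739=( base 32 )n3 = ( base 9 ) 1011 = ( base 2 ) 1011100011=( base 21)1e4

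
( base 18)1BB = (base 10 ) 533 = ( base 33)g5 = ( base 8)1025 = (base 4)20111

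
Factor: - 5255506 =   -  2^1*401^1*6553^1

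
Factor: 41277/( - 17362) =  - 2^( -1)*3^1*8681^( - 1 )*13759^1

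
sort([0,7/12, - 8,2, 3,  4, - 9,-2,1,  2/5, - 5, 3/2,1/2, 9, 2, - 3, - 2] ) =[ - 9, - 8, - 5,  -  3, - 2,- 2, 0,2/5,1/2,7/12,1, 3/2, 2, 2, 3, 4, 9 ] 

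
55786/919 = 60 + 646/919= 60.70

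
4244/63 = 4244/63= 67.37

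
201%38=11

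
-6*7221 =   -  43326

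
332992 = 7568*44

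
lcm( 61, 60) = 3660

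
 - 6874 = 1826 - 8700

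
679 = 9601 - 8922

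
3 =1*3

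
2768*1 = 2768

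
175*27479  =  4808825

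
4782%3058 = 1724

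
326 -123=203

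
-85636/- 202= 423 + 95/101 = 423.94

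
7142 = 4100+3042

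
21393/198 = 108 + 1/22 = 108.05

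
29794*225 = 6703650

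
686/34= 343/17 = 20.18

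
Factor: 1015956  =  2^2* 3^3*23^1*409^1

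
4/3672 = 1/918 = 0.00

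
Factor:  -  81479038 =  - 2^1*29^1*1404811^1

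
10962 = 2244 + 8718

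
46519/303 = 153 + 160/303 = 153.53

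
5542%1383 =10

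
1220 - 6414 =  - 5194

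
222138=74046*3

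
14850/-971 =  - 16 + 686/971 = - 15.29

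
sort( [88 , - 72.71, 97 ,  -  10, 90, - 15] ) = [ - 72.71, - 15, - 10, 88,90,97]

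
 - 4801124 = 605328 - 5406452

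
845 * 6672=5637840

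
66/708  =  11/118 =0.09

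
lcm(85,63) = 5355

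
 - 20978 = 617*( - 34)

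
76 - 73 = 3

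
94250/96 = 47125/48=981.77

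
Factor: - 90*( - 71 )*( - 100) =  - 639000= - 2^3*3^2*5^3*71^1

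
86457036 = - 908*( - 95217 )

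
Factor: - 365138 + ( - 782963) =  - 191^1*6011^1 = -1148101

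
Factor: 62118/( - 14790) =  - 3^1*5^ ( - 1 )*7^1 = - 21/5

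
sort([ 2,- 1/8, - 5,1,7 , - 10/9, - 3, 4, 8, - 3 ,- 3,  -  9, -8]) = [ - 9,-8, - 5, - 3, - 3, - 3,- 10/9,  -  1/8,1,2,4, 7,  8] 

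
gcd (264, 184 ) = 8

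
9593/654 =14 + 437/654 = 14.67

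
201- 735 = -534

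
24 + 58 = 82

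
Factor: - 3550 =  - 2^1*5^2 * 71^1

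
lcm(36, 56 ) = 504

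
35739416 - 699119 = 35040297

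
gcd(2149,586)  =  1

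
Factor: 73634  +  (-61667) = 3^1 * 3989^1 = 11967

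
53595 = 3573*15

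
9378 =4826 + 4552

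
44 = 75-31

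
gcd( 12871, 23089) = 1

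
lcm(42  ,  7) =42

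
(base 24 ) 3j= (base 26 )3d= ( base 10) 91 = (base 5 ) 331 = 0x5b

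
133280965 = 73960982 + 59319983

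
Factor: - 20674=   -2^1 * 10337^1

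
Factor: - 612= -2^2*3^2*17^1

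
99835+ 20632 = 120467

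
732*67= 49044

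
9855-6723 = 3132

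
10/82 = 5/41 = 0.12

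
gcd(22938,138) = 6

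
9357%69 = 42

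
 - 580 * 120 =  - 69600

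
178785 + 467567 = 646352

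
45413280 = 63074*720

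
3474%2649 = 825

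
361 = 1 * 361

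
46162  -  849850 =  - 803688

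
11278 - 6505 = 4773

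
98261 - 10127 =88134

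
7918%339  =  121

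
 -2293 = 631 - 2924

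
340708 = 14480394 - 14139686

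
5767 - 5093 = 674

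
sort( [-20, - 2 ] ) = [ - 20, - 2]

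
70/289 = 70/289 = 0.24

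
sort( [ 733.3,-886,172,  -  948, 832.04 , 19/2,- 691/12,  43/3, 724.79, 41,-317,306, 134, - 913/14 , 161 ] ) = [  -  948, - 886 , - 317,-913/14,  -  691/12, 19/2, 43/3, 41,  134,161, 172,  306, 724.79, 733.3 , 832.04 ]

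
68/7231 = 68/7231 = 0.01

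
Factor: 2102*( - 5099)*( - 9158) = 98156341484 =2^2*19^1*241^1 * 1051^1*5099^1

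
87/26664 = 29/8888 = 0.00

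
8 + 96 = 104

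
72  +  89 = 161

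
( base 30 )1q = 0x38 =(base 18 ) 32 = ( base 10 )56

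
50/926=25/463=0.05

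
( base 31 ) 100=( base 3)1022121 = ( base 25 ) 1db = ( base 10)961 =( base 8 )1701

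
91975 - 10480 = 81495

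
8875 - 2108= 6767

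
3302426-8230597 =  - 4928171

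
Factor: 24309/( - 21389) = -333/293 = - 3^2*37^1*293^ ( - 1) 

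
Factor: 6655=5^1*11^3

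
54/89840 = 27/44920 = 0.00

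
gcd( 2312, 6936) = 2312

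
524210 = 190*2759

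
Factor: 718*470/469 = 337460/469 = 2^2*5^1*7^(- 1)*47^1*67^( - 1)*359^1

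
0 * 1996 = 0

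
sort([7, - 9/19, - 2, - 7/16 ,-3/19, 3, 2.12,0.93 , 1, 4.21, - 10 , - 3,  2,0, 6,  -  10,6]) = [ - 10, - 10, - 3,  -  2 , - 9/19,-7/16,-3/19, 0, 0.93 , 1,2,2.12,3, 4.21, 6, 6,7]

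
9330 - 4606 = 4724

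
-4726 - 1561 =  - 6287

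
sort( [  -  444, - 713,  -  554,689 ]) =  [ - 713, - 554 , - 444 , 689]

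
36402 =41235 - 4833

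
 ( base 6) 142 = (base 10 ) 62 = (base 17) 3b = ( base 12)52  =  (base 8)76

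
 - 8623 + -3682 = - 12305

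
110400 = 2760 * 40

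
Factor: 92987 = 92987^1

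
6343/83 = 6343/83 = 76.42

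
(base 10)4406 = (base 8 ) 10466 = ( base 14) 186A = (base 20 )b06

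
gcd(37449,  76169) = 1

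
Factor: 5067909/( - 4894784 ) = - 2^(-6)*3^2*7^1*11^1*71^1*103^1*76481^(-1) 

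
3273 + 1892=5165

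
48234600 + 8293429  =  56528029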